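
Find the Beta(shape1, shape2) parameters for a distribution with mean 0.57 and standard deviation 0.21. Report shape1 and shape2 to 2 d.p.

shape1 = 2.60, shape2 = 1.96

First σ² = 0.0441. Setting shape1 = μn, shape2 = (1−μ)n with n = shape1+shape2,
μ(1−μ)/(n+1) = 0.0441 ⇒ n+1 = 0.2451/0.0441 = 5.5578 ⇒ n = 4.5578.
Hence shape1 = 0.57×4.5578 = 2.60, shape2 = 0.43×4.5578 = 1.96.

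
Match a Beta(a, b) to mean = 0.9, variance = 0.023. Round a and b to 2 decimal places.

a = 2.62, b = 0.29

By moment matching, a+b = μ(1−μ)/σ² − 1 = (0.9·0.1)/0.023 − 1 = 3.9130 − 1 = 2.9130.
Since a/(a+b) = μ, a = 0.9·2.9130 = 2.62 and b = 0.1·2.9130 = 0.29.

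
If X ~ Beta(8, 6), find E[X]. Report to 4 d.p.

0.5714

The Beta mean is α/(α+β) = 8/(8+6) = 0.5714.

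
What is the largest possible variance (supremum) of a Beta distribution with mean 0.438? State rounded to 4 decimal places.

0.2462

For fixed mean μ the Beta variance is μ(1−μ)/(α+β+1), increasing as α+β decreases.
Its least upper bound (not attained) is μ(1−μ) = 0.438·0.562 = 0.2462.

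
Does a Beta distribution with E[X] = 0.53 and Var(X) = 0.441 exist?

The Beta variance bound is σ² < μ(1−μ).
Here μ(1−μ) = 0.53×0.47 = 0.2491, and 0.441 ≥ 0.2491.

No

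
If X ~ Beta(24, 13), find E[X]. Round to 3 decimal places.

0.649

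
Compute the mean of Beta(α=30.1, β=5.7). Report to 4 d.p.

0.8408

E[X] = α/(α+β) = 30.1/35.8 = 0.8408.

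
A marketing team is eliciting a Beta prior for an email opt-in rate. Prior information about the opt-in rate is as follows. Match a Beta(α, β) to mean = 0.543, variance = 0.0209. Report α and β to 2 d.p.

α = 5.90, β = 4.97

Let s = α+β. The Beta variance is μ(1−μ)/(s+1).
So s+1 = μ(1−μ)/σ² = (0.543×0.457)/0.0209 = 0.248151/0.0209 = 11.8733, giving s = 10.8733.
Then α = μs = 0.543×10.8733 = 5.90 and β = (1−μ)s = 0.457×10.8733 = 4.97.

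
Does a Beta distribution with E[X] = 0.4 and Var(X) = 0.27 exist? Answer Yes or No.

No

The Beta variance bound is σ² < μ(1−μ).
Here μ(1−μ) = 0.4×0.6 = 0.24, and 0.27 ≥ 0.24.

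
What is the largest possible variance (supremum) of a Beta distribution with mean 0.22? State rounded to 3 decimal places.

For fixed mean μ the Beta variance is μ(1−μ)/(α+β+1), increasing as α+β decreases.
Its least upper bound (not attained) is μ(1−μ) = 0.22·0.78 = 0.172.

0.172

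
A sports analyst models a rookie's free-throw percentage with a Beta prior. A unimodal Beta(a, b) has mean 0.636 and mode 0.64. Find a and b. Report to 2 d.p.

a = 44.52, b = 25.48

With s = a+b: μ = a/s and mode = (a−1)/(s−2). Eliminating a = μs,
μs − 1 = m(s−2) ⇒ s(μ−m) = 1−2m ⇒ s = -0.28/-0.004 = 70.0000.
So a = μs = 44.52, b = (1−μ)s = 25.48.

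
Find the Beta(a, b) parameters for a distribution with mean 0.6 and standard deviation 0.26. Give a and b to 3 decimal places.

Variance = 0.26² = 0.0676. The moment-matching identity a+b = μ(1−μ)/Var − 1 gives
a+b = 0.24/0.0676 − 1 = 2.5503, so a = μ·2.5503 = 1.530 and b = (1−μ)·2.5503 = 1.020.

a = 1.530, b = 1.020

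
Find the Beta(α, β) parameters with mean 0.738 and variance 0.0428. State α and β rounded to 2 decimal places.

α = 2.60, β = 0.92

Write ν = α+β; then α = μν and Var = μ(1−μ)/(ν+1).
ν = μ(1−μ)/Var − 1 = 0.193356/0.0428 − 1 = 3.5177.
α = 0.738·3.5177 = 2.60, β = 0.262·3.5177 = 0.92.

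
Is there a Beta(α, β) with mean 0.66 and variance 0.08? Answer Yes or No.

Yes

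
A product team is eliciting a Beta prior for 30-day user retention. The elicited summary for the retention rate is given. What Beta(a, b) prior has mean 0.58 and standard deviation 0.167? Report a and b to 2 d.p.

a = 4.49, b = 3.25

Variance = 0.167² = 0.027889. The moment-matching identity a+b = μ(1−μ)/Var − 1 gives
a+b = 0.2436/0.027889 − 1 = 7.7346, so a = μ·7.7346 = 4.49 and b = (1−μ)·7.7346 = 3.25.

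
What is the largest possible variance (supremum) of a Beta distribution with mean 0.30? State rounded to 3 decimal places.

For fixed mean μ the Beta variance is μ(1−μ)/(α+β+1), increasing as α+β decreases.
Its least upper bound (not attained) is μ(1−μ) = 0.30·0.70 = 0.210.

0.210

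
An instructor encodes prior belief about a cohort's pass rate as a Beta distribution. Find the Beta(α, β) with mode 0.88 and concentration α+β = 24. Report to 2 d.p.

α = 20.36, β = 3.64

Mode = (α−1)/(κ−2) with κ = α+β, so α−1 = 0.88·22 = 19.36.
α = 20.36; β = κ − α = 3.64.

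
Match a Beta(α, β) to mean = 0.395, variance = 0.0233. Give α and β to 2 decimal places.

α = 3.66, β = 5.60

By moment matching, α+β = μ(1−μ)/σ² − 1 = (0.395·0.605)/0.0233 − 1 = 10.2564 − 1 = 9.2564.
Since α/(α+β) = μ, α = 0.395·9.2564 = 3.66 and β = 0.605·9.2564 = 5.60.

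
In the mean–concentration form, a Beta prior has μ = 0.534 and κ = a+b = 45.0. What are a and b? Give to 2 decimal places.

Split κ in proportion μ : (1−μ): a = 0.534·45.0 = 24.03, b = 45.0 − 24.03 = 20.97.

a = 24.03, b = 20.97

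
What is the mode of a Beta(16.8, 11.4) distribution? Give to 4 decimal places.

0.6031

With α,β > 1, mode = (α−1)/(α+β−2) = 15.8/26.2 = 0.6031.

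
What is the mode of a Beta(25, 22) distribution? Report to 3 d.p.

0.533

The density x^(α−1)(1−x)^(β−1) is maximised at (α−1)/(α+β−2) = 24/45 = 0.533.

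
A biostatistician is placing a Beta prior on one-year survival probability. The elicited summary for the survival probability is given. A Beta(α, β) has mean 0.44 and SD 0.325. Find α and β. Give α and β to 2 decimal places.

α = 0.59, β = 0.75

σ² = 0.325² = 0.105625.
With s = α+β, Var = μ(1−μ)/(s+1), so s+1 = (0.44×0.56)/0.105625 = 2.3328 and s = 1.3328.
α = μs = 0.59, β = (1−μ)s = 0.75.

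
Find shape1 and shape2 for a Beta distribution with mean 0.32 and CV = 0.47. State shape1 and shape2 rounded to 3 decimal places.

shape1 = 2.758, shape2 = 5.861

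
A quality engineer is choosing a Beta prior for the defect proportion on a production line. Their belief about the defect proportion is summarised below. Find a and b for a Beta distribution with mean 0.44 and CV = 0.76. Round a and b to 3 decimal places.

a = 0.530, b = 0.674

Var = (CV·μ)² = (0.76×0.44)² = 0.111823.
a+b = μ(1−μ)/Var − 1 = 0.2464/0.111823 − 1 = 1.2035.
Thus a = 0.44·1.2035 = 0.530 and b = 0.56·1.2035 = 0.674.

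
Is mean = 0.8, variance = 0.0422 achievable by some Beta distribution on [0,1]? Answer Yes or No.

A Beta with mean μ has variance μ(1−μ)/(α+β+1) < μ(1−μ).
Here μ(1−μ) = 0.8×0.2 = 0.16, and 0.0422 < 0.16.

Yes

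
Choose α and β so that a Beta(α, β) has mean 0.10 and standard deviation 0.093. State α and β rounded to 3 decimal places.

First σ² = 0.008649. Setting α = μn, β = (1−μ)n with n = α+β,
μ(1−μ)/(n+1) = 0.008649 ⇒ n+1 = 0.0900/0.008649 = 10.4058 ⇒ n = 9.4058.
Hence α = 0.10×9.4058 = 0.941, β = 0.90×9.4058 = 8.465.

α = 0.941, β = 8.465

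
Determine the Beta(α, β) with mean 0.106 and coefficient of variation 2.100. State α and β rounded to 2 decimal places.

α = 0.10, β = 0.82

Var = (CV·μ)² = (2.100×0.106)² = 0.049551.
α+β = μ(1−μ)/Var − 1 = 0.094764/0.049551 − 1 = 0.9125.
Thus α = 0.106·0.9125 = 0.10 and β = 0.894·0.9125 = 0.82.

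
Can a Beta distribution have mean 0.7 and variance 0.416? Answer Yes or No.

No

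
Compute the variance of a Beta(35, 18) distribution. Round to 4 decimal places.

0.0042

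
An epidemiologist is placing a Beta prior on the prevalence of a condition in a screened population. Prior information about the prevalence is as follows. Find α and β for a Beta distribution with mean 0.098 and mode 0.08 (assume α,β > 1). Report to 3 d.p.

α = 4.573, β = 42.093

With s = α+β: μ = α/s and mode = (α−1)/(s−2). Eliminating α = μs,
μs − 1 = m(s−2) ⇒ s(μ−m) = 1−2m ⇒ s = 0.84/0.018 = 46.6667.
So α = μs = 4.573, β = (1−μ)s = 42.093.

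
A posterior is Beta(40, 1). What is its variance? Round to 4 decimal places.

α+β = 41 and αβ = 40, so Var = αβ/[(α+β)²(α+β+1)] = 40/70602 = 0.0006.

0.0006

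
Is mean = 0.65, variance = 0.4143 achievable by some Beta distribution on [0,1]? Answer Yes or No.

A Beta with mean μ has variance μ(1−μ)/(α+β+1) < μ(1−μ).
Here μ(1−μ) = 0.65×0.35 = 0.2275, and 0.4143 ≥ 0.2275.

No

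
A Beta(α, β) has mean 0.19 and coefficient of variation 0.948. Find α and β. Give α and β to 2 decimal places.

α = 0.71, β = 3.03

σ = CV·μ = 0.948×0.19 = 0.18012, so σ² = 0.032443.
s+1 = μ(1−μ)/σ² = 0.1539/0.032443 = 4.7437, so s = α+β = 3.7437.
α = μs = 0.71, β = (1−μ)s = 3.03.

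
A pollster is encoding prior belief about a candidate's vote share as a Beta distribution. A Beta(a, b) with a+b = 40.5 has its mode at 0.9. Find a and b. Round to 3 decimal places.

Since the density peak of Beta(a,b) is at (a−1)/(a+b−2),
a = 1 + 0.9(40.5−2) = 35.650 and b = 40.5 − 35.650 = 4.850.

a = 35.650, b = 4.850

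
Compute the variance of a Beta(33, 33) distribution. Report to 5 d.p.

α+β = 66 and αβ = 1089, so Var = αβ/[(α+β)²(α+β+1)] = 1089/291852 = 0.00373.

0.00373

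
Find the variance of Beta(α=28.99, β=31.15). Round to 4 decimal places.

μ = 28.99/60.14 = 0.482042; Var = μ(1−μ)/(α+β+1) = 0.2496775/61.14 = 0.0041.

0.0041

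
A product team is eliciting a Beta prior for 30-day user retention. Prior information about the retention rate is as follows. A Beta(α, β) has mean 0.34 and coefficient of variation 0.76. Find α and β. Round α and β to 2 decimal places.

Var = (CV·μ)² = (0.76×0.34)² = 0.066771.
α+β = μ(1−μ)/Var − 1 = 0.2244/0.066771 − 1 = 2.3608.
Thus α = 0.34·2.3608 = 0.80 and β = 0.66·2.3608 = 1.56.

α = 0.80, β = 1.56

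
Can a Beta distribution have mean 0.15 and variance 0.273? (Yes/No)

The Beta variance bound is σ² < μ(1−μ).
Here μ(1−μ) = 0.15×0.85 = 0.1275, and 0.273 ≥ 0.1275.

No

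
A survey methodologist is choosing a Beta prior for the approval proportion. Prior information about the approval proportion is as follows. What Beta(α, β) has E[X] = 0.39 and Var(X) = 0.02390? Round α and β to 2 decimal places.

α = 3.49, β = 5.46

Write ν = α+β; then α = μν and Var = μ(1−μ)/(ν+1).
ν = μ(1−μ)/Var − 1 = 0.2379/0.02390 − 1 = 8.9540.
α = 0.39·8.9540 = 3.49, β = 0.61·8.9540 = 5.46.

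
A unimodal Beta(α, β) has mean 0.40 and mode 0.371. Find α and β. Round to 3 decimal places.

With s = α+β: μ = α/s and mode = (α−1)/(s−2). Eliminating α = μs,
μs − 1 = m(s−2) ⇒ s(μ−m) = 1−2m ⇒ s = 0.258/0.029 = 8.8966.
So α = μs = 3.559, β = (1−μ)s = 5.338.

α = 3.559, β = 5.338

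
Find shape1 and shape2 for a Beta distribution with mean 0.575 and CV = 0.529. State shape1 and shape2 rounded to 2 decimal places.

Var = (CV·μ)² = (0.529×0.575)² = 0.092522.
shape1+shape2 = μ(1−μ)/Var − 1 = 0.244375/0.092522 − 1 = 1.6413.
Thus shape1 = 0.575·1.6413 = 0.94 and shape2 = 0.425·1.6413 = 0.70.

shape1 = 0.94, shape2 = 0.70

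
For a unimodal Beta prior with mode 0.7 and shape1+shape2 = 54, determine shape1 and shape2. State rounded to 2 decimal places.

shape1 = 37.40, shape2 = 16.60

For shape1,shape2>1 the mode is (shape1−1)/(shape1+shape2−2), so shape1 = mode·(κ−2)+1 = 0.7×52+1 = 37.40.
And shape2 = (1−mode)·(κ−2)+1 = 0.3×52+1 = 16.60.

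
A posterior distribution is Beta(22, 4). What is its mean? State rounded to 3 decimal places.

E[X] = α/(α+β) = 22/26 = 0.846.

0.846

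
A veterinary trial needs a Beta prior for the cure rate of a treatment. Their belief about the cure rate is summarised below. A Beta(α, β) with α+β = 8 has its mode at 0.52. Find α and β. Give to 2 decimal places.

α = 4.12, β = 3.88

Since the density peak of Beta(α,β) is at (α−1)/(α+β−2),
α = 1 + 0.52(8−2) = 4.12 and β = 8 − 4.12 = 3.88.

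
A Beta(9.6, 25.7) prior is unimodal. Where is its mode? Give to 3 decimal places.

0.258

With α,β > 1, mode = (α−1)/(α+β−2) = 8.6/33.3 = 0.258.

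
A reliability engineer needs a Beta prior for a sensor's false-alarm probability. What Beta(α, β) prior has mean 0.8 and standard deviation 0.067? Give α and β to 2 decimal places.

Variance = 0.067² = 0.004489. The moment-matching identity α+β = μ(1−μ)/Var − 1 gives
α+β = 0.16/0.004489 − 1 = 34.6427, so α = μ·34.6427 = 27.71 and β = (1−μ)·34.6427 = 6.93.

α = 27.71, β = 6.93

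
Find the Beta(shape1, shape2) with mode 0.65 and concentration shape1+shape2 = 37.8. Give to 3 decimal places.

shape1 = 24.270, shape2 = 13.530

For shape1,shape2>1 the mode is (shape1−1)/(shape1+shape2−2), so shape1 = mode·(κ−2)+1 = 0.65×35.8+1 = 24.270.
And shape2 = (1−mode)·(κ−2)+1 = 0.35×35.8+1 = 13.530.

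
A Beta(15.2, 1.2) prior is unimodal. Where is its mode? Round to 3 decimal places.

0.986

With α,β > 1, mode = (α−1)/(α+β−2) = 14.2/14.4 = 0.986.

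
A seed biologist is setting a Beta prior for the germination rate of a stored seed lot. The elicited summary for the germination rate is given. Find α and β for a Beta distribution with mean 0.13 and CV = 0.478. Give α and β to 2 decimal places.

σ = CV·μ = 0.478×0.13 = 0.06214, so σ² = 0.003861.
s+1 = μ(1−μ)/σ² = 0.1131/0.003861 = 29.2900, so s = α+β = 28.2900.
α = μs = 3.68, β = (1−μ)s = 24.61.

α = 3.68, β = 24.61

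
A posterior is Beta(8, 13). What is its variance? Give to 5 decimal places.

0.01072

Var = αβ/[(α+β)²(α+β+1)] = (8×13)/(21²×22) = 104/9702 = 0.01072.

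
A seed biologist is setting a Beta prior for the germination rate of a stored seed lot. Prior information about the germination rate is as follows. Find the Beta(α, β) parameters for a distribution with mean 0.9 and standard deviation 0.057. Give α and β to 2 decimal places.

First σ² = 0.003249. Setting α = μn, β = (1−μ)n with n = α+β,
μ(1−μ)/(n+1) = 0.003249 ⇒ n+1 = 0.09/0.003249 = 27.7008 ⇒ n = 26.7008.
Hence α = 0.9×26.7008 = 24.03, β = 0.1×26.7008 = 2.67.

α = 24.03, β = 2.67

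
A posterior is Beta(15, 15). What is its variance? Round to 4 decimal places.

0.0081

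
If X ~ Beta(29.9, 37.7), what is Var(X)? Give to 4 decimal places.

α+β = 67.6 and αβ = 1127.23, so Var = αβ/[(α+β)²(α+β+1)] = 1127.23/313485.536 = 0.0036.

0.0036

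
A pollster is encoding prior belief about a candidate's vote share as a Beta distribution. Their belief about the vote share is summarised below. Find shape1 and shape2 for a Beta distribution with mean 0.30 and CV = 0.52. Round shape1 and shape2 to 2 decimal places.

σ = CV·μ = 0.52×0.30 = 0.15600, so σ² = 0.024336.
s+1 = μ(1−μ)/σ² = 0.2100/0.024336 = 8.6292, so s = shape1+shape2 = 7.6292.
shape1 = μs = 2.29, shape2 = (1−μ)s = 5.34.

shape1 = 2.29, shape2 = 5.34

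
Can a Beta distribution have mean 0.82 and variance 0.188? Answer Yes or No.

No

The Beta variance bound is σ² < μ(1−μ).
Here μ(1−μ) = 0.82×0.18 = 0.1476, and 0.188 ≥ 0.1476.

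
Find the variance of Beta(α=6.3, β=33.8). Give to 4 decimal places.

0.0032

μ = 6.3/40.1 = 0.157107; Var = μ(1−μ)/(α+β+1) = 0.1324245/41.1 = 0.0032.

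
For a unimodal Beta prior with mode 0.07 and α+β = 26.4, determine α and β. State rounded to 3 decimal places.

α = 2.708, β = 23.692

Mode = (α−1)/(κ−2) with κ = α+β, so α−1 = 0.07·24.4 = 1.708.
α = 2.708; β = κ − α = 23.692.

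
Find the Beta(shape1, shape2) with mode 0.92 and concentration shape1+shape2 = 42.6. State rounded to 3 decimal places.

shape1 = 38.352, shape2 = 4.248

Mode = (shape1−1)/(κ−2) with κ = shape1+shape2, so shape1−1 = 0.92·40.6 = 37.352.
shape1 = 38.352; shape2 = κ − shape1 = 4.248.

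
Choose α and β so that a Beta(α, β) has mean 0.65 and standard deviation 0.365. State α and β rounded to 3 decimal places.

α = 0.460, β = 0.248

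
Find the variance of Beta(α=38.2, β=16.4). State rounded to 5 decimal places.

μ = 38.2/54.6 = 0.699634; Var = μ(1−μ)/(α+β+1) = 0.2101464/55.6 = 0.00378.

0.00378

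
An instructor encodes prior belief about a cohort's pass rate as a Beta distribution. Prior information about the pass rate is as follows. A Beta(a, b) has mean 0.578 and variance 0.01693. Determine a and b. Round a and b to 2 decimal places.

a = 7.75, b = 5.66

By moment matching, a+b = μ(1−μ)/σ² − 1 = (0.578·0.422)/0.01693 − 1 = 14.4073 − 1 = 13.4073.
Since a/(a+b) = μ, a = 0.578·13.4073 = 7.75 and b = 0.422·13.4073 = 5.66.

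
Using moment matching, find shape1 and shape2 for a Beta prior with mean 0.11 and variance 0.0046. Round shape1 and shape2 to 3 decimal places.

Write ν = shape1+shape2; then shape1 = μν and Var = μ(1−μ)/(ν+1).
ν = μ(1−μ)/Var − 1 = 0.0979/0.0046 − 1 = 20.2826.
shape1 = 0.11·20.2826 = 2.231, shape2 = 0.89·20.2826 = 18.052.

shape1 = 2.231, shape2 = 18.052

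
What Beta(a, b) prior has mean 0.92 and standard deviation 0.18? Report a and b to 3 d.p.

First σ² = 0.0324. Setting a = μn, b = (1−μ)n with n = a+b,
μ(1−μ)/(n+1) = 0.0324 ⇒ n+1 = 0.0736/0.0324 = 2.2716 ⇒ n = 1.2716.
Hence a = 0.92×1.2716 = 1.170, b = 0.08×1.2716 = 0.102.

a = 1.170, b = 0.102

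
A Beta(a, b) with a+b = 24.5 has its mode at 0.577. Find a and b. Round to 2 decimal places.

Mode = (a−1)/(κ−2) with κ = a+b, so a−1 = 0.577·22.5 = 12.98.
a = 13.98; b = κ − a = 10.52.

a = 13.98, b = 10.52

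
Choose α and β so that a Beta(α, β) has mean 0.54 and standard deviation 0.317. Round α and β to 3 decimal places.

α = 0.795, β = 0.677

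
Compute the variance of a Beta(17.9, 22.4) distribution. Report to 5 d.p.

0.00598

Var = αβ/[(α+β)²(α+β+1)] = (17.9×22.4)/(40.3²×41.3) = 400.96/67074.917 = 0.00598.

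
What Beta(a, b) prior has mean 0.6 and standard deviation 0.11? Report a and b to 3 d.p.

Variance = 0.11² = 0.0121. The moment-matching identity a+b = μ(1−μ)/Var − 1 gives
a+b = 0.24/0.0121 − 1 = 18.8347, so a = μ·18.8347 = 11.301 and b = (1−μ)·18.8347 = 7.534.

a = 11.301, b = 7.534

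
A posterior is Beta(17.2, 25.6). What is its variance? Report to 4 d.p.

0.0055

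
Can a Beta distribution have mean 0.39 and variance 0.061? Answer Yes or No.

A Beta with mean μ has variance μ(1−μ)/(α+β+1) < μ(1−μ).
Here μ(1−μ) = 0.39×0.61 = 0.2379, and 0.061 < 0.2379.

Yes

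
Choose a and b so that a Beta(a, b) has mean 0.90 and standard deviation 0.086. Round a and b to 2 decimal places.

a = 10.05, b = 1.12

Variance = 0.086² = 0.007396. The moment-matching identity a+b = μ(1−μ)/Var − 1 gives
a+b = 0.0900/0.007396 − 1 = 11.1687, so a = μ·11.1687 = 10.05 and b = (1−μ)·11.1687 = 1.12.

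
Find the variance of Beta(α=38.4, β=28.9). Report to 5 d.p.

0.00359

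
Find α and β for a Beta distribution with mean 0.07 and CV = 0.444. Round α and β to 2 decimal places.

α = 4.65, β = 61.75

σ = CV·μ = 0.444×0.07 = 0.03108, so σ² = 0.000966.
s+1 = μ(1−μ)/σ² = 0.0651/0.000966 = 67.3936, so s = α+β = 66.3936.
α = μs = 4.65, β = (1−μ)s = 61.75.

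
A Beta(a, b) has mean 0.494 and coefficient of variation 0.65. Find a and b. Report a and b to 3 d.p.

a = 0.704, b = 0.721

Var = (CV·μ)² = (0.65×0.494)² = 0.103105.
a+b = μ(1−μ)/Var − 1 = 0.249964/0.103105 − 1 = 1.4244.
Thus a = 0.494·1.4244 = 0.704 and b = 0.506·1.4244 = 0.721.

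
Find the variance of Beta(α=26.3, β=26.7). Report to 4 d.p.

μ = 26.3/53.0 = 0.496226; Var = μ(1−μ)/(α+β+1) = 0.2499858/54.0 = 0.0046.

0.0046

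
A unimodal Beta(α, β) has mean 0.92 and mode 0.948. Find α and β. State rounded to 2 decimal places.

Let s = α+β. Mean gives α = μs = 0.92s; mode gives (α−1)/(s−2) = 0.948.
Substituting: 0.92s − 1 = 0.948(s−2) = 0.948s − 1.896, so -0.028s = -0.896 and s = 32.0000.
Then α = 0.92×32.0000 = 29.44 and β = s−α = 2.56.

α = 29.44, β = 2.56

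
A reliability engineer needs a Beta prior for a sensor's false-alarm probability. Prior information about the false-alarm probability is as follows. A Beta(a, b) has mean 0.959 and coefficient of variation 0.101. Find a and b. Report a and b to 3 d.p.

Var = (CV·μ)² = (0.101×0.959)² = 0.009382.
a+b = μ(1−μ)/Var − 1 = 0.039319/0.009382 − 1 = 3.1910.
Thus a = 0.959·3.1910 = 3.060 and b = 0.041·3.1910 = 0.131.

a = 3.060, b = 0.131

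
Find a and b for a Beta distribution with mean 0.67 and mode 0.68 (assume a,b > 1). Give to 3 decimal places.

Let s = a+b. Mean gives a = μs = 0.67s; mode gives (a−1)/(s−2) = 0.68.
Substituting: 0.67s − 1 = 0.68(s−2) = 0.68s − 1.36, so -0.01s = -0.36 and s = 36.0000.
Then a = 0.67×36.0000 = 24.120 and b = s−a = 11.880.

a = 24.120, b = 11.880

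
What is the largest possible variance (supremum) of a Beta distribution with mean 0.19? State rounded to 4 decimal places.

For fixed mean μ the Beta variance is μ(1−μ)/(α+β+1), increasing as α+β decreases.
Its least upper bound (not attained) is μ(1−μ) = 0.19·0.81 = 0.1539.

0.1539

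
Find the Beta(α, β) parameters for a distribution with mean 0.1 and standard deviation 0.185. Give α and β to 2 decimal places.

Variance = 0.185² = 0.034225. The moment-matching identity α+β = μ(1−μ)/Var − 1 gives
α+β = 0.09/0.034225 − 1 = 1.6297, so α = μ·1.6297 = 0.16 and β = (1−μ)·1.6297 = 1.47.

α = 0.16, β = 1.47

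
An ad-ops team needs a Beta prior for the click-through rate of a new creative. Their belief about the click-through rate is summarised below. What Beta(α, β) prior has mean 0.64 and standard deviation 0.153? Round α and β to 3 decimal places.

Variance = 0.153² = 0.023409. The moment-matching identity α+β = μ(1−μ)/Var − 1 gives
α+β = 0.2304/0.023409 − 1 = 8.8424, so α = μ·8.8424 = 5.659 and β = (1−μ)·8.8424 = 3.183.

α = 5.659, β = 3.183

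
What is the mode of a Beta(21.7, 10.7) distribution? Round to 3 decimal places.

0.681

With α,β > 1, mode = (α−1)/(α+β−2) = 20.7/30.4 = 0.681.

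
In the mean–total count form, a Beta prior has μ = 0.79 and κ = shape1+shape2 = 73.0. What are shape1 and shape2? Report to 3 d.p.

Split κ in proportion μ : (1−μ): shape1 = 0.79·73.0 = 57.670, shape2 = 73.0 − 57.670 = 15.330.

shape1 = 57.670, shape2 = 15.330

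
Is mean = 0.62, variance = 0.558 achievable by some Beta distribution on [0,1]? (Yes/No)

No

For any Beta, Var(X) < E[X]·(1−E[X]).
Here μ(1−μ) = 0.62×0.38 = 0.2356, and 0.558 ≥ 0.2356.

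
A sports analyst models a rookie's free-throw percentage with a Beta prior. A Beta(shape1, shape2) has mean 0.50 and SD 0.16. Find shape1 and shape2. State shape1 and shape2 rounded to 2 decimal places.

First σ² = 0.0256. Setting shape1 = μn, shape2 = (1−μ)n with n = shape1+shape2,
μ(1−μ)/(n+1) = 0.0256 ⇒ n+1 = 0.2500/0.0256 = 9.7656 ⇒ n = 8.7656.
Hence shape1 = 0.50×8.7656 = 4.38, shape2 = 0.50×8.7656 = 4.38.

shape1 = 4.38, shape2 = 4.38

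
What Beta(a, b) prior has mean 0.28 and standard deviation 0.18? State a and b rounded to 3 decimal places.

a = 1.462, b = 3.760

σ² = 0.18² = 0.0324.
With s = a+b, Var = μ(1−μ)/(s+1), so s+1 = (0.28×0.72)/0.0324 = 6.2222 and s = 5.2222.
a = μs = 1.462, b = (1−μ)s = 3.760.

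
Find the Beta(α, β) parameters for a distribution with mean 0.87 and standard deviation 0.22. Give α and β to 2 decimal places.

First σ² = 0.0484. Setting α = μn, β = (1−μ)n with n = α+β,
μ(1−μ)/(n+1) = 0.0484 ⇒ n+1 = 0.1131/0.0484 = 2.3368 ⇒ n = 1.3368.
Hence α = 0.87×1.3368 = 1.16, β = 0.13×1.3368 = 0.17.

α = 1.16, β = 0.17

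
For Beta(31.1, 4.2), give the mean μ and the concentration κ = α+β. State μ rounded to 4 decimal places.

μ = 0.8810, κ = 35.3

κ = α+β = 31.1+4.2 = 35.3; μ = α/κ = 31.1/35.3 = 0.8810.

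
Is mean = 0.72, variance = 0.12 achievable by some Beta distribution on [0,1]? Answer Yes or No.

Yes

For any Beta, Var(X) < E[X]·(1−E[X]).
Here μ(1−μ) = 0.72×0.28 = 0.2016, and 0.12 < 0.2016.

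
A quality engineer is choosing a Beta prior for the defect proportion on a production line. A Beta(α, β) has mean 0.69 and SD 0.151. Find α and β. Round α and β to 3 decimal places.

α = 5.783, β = 2.598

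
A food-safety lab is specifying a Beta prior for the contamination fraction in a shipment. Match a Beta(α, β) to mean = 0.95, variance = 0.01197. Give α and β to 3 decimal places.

α = 2.820, β = 0.148

By moment matching, α+β = μ(1−μ)/σ² − 1 = (0.95·0.05)/0.01197 − 1 = 3.9683 − 1 = 2.9683.
Since α/(α+β) = μ, α = 0.95·2.9683 = 2.820 and β = 0.05·2.9683 = 0.148.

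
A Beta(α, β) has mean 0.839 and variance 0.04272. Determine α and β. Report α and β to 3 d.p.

α = 1.814, β = 0.348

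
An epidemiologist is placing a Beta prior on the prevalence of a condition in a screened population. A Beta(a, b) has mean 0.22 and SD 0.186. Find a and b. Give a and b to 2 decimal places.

Variance = 0.186² = 0.034596. The moment-matching identity a+b = μ(1−μ)/Var − 1 gives
a+b = 0.1716/0.034596 − 1 = 3.9601, so a = μ·3.9601 = 0.87 and b = (1−μ)·3.9601 = 3.09.

a = 0.87, b = 3.09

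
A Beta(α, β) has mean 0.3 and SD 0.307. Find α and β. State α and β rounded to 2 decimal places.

Variance = 0.307² = 0.094249. The moment-matching identity α+β = μ(1−μ)/Var − 1 gives
α+β = 0.21/0.094249 − 1 = 1.2281, so α = μ·1.2281 = 0.37 and β = (1−μ)·1.2281 = 0.86.

α = 0.37, β = 0.86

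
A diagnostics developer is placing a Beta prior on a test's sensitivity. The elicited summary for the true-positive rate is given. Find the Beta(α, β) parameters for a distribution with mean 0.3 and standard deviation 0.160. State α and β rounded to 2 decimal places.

Variance = 0.160² = 0.025600. The moment-matching identity α+β = μ(1−μ)/Var − 1 gives
α+β = 0.21/0.025600 − 1 = 7.2031, so α = μ·7.2031 = 2.16 and β = (1−μ)·7.2031 = 5.04.

α = 2.16, β = 5.04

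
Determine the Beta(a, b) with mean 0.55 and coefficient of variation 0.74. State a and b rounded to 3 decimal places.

σ = CV·μ = 0.74×0.55 = 0.40700, so σ² = 0.165649.
s+1 = μ(1−μ)/σ² = 0.2475/0.165649 = 1.4941, so s = a+b = 0.4941.
a = μs = 0.272, b = (1−μ)s = 0.222.

a = 0.272, b = 0.222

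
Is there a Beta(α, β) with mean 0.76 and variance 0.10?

For any Beta, Var(X) < E[X]·(1−E[X]).
Here μ(1−μ) = 0.76×0.24 = 0.1824, and 0.10 < 0.1824.

Yes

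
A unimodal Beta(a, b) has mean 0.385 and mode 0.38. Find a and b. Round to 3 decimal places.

a = 18.480, b = 29.520

With s = a+b: μ = a/s and mode = (a−1)/(s−2). Eliminating a = μs,
μs − 1 = m(s−2) ⇒ s(μ−m) = 1−2m ⇒ s = 0.24/0.005 = 48.0000.
So a = μs = 18.480, b = (1−μ)s = 29.520.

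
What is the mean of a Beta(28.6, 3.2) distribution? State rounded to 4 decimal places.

0.8994

The Beta mean is α/(α+β) = 28.6/(28.6+3.2) = 0.8994.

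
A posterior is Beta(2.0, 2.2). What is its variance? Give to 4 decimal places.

0.0480

μ = 2.0/4.2 = 0.476190; Var = μ(1−μ)/(α+β+1) = 0.2494331/5.2 = 0.0480.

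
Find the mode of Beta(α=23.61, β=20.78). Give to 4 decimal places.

0.5334

The density x^(α−1)(1−x)^(β−1) is maximised at (α−1)/(α+β−2) = 22.61/42.39 = 0.5334.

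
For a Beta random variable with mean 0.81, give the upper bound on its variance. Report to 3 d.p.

0.154

For fixed mean μ the Beta variance is μ(1−μ)/(α+β+1), increasing as α+β decreases.
Its least upper bound (not attained) is μ(1−μ) = 0.81·0.19 = 0.154.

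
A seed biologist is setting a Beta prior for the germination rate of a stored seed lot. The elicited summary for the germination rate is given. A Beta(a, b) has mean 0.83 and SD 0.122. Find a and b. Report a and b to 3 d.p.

a = 7.038, b = 1.442

Variance = 0.122² = 0.014884. The moment-matching identity a+b = μ(1−μ)/Var − 1 gives
a+b = 0.1411/0.014884 − 1 = 8.4800, so a = μ·8.4800 = 7.038 and b = (1−μ)·8.4800 = 1.442.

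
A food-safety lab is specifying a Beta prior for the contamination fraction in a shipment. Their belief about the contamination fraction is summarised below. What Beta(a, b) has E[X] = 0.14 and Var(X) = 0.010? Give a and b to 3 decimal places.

Let s = a+b. The Beta variance is μ(1−μ)/(s+1).
So s+1 = μ(1−μ)/σ² = (0.14×0.86)/0.010 = 0.1204/0.010 = 12.0400, giving s = 11.0400.
Then a = μs = 0.14×11.0400 = 1.546 and b = (1−μ)s = 0.86×11.0400 = 9.494.

a = 1.546, b = 9.494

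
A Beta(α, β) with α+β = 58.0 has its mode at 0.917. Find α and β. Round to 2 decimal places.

Since the density peak of Beta(α,β) is at (α−1)/(α+β−2),
α = 1 + 0.917(58.0−2) = 52.35 and β = 58.0 − 52.35 = 5.65.

α = 52.35, β = 5.65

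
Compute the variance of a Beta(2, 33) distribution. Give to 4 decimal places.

Var = αβ/[(α+β)²(α+β+1)] = (2×33)/(35²×36) = 66/44100 = 0.0015.

0.0015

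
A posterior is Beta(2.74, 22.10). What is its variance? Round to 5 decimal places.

μ = 2.74/24.84 = 0.110306; Var = μ(1−μ)/(α+β+1) = 0.0981386/25.84 = 0.00380.

0.00380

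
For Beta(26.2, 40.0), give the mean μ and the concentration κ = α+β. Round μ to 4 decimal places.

μ = 0.3958, κ = 66.2

κ = α+β = 26.2+40.0 = 66.2; μ = α/κ = 26.2/66.2 = 0.3958.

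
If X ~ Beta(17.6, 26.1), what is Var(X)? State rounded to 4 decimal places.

α+β = 43.7 and αβ = 459.36, so Var = αβ/[(α+β)²(α+β+1)] = 459.36/85363.143 = 0.0054.

0.0054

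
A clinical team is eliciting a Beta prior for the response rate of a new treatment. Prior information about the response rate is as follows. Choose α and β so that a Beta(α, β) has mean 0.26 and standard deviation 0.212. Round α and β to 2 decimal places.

First σ² = 0.044944. Setting α = μn, β = (1−μ)n with n = α+β,
μ(1−μ)/(n+1) = 0.044944 ⇒ n+1 = 0.1924/0.044944 = 4.2809 ⇒ n = 3.2809.
Hence α = 0.26×3.2809 = 0.85, β = 0.74×3.2809 = 2.43.

α = 0.85, β = 2.43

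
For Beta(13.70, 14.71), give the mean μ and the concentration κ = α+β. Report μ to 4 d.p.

κ = α+β = 13.70+14.71 = 28.41; μ = α/κ = 13.70/28.41 = 0.4822.

μ = 0.4822, κ = 28.41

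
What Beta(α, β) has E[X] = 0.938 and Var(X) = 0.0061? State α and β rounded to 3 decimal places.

α = 8.005, β = 0.529

Let s = α+β. The Beta variance is μ(1−μ)/(s+1).
So s+1 = μ(1−μ)/σ² = (0.938×0.062)/0.0061 = 0.058156/0.0061 = 9.5338, giving s = 8.5338.
Then α = μs = 0.938×8.5338 = 8.005 and β = (1−μ)s = 0.062×8.5338 = 0.529.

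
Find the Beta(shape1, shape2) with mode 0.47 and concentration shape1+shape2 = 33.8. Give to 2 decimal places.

For shape1,shape2>1 the mode is (shape1−1)/(shape1+shape2−2), so shape1 = mode·(κ−2)+1 = 0.47×31.8+1 = 15.95.
And shape2 = (1−mode)·(κ−2)+1 = 0.53×31.8+1 = 17.85.

shape1 = 15.95, shape2 = 17.85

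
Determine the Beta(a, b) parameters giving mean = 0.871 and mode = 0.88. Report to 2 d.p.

a = 73.55, b = 10.89

With s = a+b: μ = a/s and mode = (a−1)/(s−2). Eliminating a = μs,
μs − 1 = m(s−2) ⇒ s(μ−m) = 1−2m ⇒ s = -0.76/-0.009 = 84.4444.
So a = μs = 73.55, b = (1−μ)s = 10.89.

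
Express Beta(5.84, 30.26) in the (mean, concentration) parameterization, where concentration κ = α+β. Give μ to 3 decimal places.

κ = α+β = 5.84+30.26 = 36.10; μ = α/κ = 5.84/36.10 = 0.162.

μ = 0.162, κ = 36.10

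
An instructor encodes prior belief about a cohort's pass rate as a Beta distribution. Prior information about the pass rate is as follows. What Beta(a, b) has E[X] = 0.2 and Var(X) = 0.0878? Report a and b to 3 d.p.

Let s = a+b. The Beta variance is μ(1−μ)/(s+1).
So s+1 = μ(1−μ)/σ² = (0.2×0.8)/0.0878 = 0.16/0.0878 = 1.8223, giving s = 0.8223.
Then a = μs = 0.2×0.8223 = 0.164 and b = (1−μ)s = 0.8×0.8223 = 0.658.

a = 0.164, b = 0.658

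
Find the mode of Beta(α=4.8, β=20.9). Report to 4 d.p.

0.1603

With α,β > 1, mode = (α−1)/(α+β−2) = 3.8/23.7 = 0.1603.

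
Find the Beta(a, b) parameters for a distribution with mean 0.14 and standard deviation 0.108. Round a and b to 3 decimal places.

a = 1.305, b = 8.017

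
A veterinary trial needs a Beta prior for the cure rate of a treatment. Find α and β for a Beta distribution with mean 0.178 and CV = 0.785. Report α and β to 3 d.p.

σ = CV·μ = 0.785×0.178 = 0.13973, so σ² = 0.019524.
s+1 = μ(1−μ)/σ² = 0.146316/0.019524 = 7.4940, so s = α+β = 6.4940.
α = μs = 1.156, β = (1−μ)s = 5.338.

α = 1.156, β = 5.338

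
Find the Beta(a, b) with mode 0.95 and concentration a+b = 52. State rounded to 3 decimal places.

a = 48.500, b = 3.500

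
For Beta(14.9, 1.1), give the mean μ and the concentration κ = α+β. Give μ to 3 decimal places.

μ = 0.931, κ = 16.0

κ = α+β = 14.9+1.1 = 16.0; μ = α/κ = 14.9/16.0 = 0.931.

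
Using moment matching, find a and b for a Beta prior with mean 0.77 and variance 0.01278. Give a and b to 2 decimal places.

a = 9.90, b = 2.96

Write ν = a+b; then a = μν and Var = μ(1−μ)/(ν+1).
ν = μ(1−μ)/Var − 1 = 0.1771/0.01278 − 1 = 12.8576.
a = 0.77·12.8576 = 9.90, b = 0.23·12.8576 = 2.96.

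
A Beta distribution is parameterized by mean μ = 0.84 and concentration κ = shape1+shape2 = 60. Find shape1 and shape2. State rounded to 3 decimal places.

Split κ in proportion μ : (1−μ): shape1 = 0.84·60 = 50.400, shape2 = 60 − 50.400 = 9.600.

shape1 = 50.400, shape2 = 9.600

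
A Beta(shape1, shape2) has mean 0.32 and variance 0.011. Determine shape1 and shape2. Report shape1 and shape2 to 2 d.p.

shape1 = 6.01, shape2 = 12.77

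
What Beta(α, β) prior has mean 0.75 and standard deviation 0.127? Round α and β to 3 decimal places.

α = 7.969, β = 2.656

σ² = 0.127² = 0.016129.
With s = α+β, Var = μ(1−μ)/(s+1), so s+1 = (0.75×0.25)/0.016129 = 11.6250 and s = 10.6250.
α = μs = 7.969, β = (1−μ)s = 2.656.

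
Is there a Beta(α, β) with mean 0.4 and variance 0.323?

No

The Beta variance bound is σ² < μ(1−μ).
Here μ(1−μ) = 0.4×0.6 = 0.24, and 0.323 ≥ 0.24.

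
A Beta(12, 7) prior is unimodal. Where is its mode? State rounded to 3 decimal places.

0.647

The density x^(α−1)(1−x)^(β−1) is maximised at (α−1)/(α+β−2) = 11/17 = 0.647.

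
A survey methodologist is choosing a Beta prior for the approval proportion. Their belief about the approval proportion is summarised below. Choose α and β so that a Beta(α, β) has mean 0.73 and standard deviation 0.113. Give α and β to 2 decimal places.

First σ² = 0.012769. Setting α = μn, β = (1−μ)n with n = α+β,
μ(1−μ)/(n+1) = 0.012769 ⇒ n+1 = 0.1971/0.012769 = 15.4358 ⇒ n = 14.4358.
Hence α = 0.73×14.4358 = 10.54, β = 0.27×14.4358 = 3.90.

α = 10.54, β = 3.90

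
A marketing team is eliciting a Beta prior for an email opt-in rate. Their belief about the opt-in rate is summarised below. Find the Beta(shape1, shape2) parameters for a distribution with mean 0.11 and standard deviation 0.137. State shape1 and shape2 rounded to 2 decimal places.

shape1 = 0.46, shape2 = 3.75

Variance = 0.137² = 0.018769. The moment-matching identity shape1+shape2 = μ(1−μ)/Var − 1 gives
shape1+shape2 = 0.0979/0.018769 − 1 = 4.2160, so shape1 = μ·4.2160 = 0.46 and shape2 = (1−μ)·4.2160 = 3.75.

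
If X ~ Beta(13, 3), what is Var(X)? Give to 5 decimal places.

α+β = 16 and αβ = 39, so Var = αβ/[(α+β)²(α+β+1)] = 39/4352 = 0.00896.

0.00896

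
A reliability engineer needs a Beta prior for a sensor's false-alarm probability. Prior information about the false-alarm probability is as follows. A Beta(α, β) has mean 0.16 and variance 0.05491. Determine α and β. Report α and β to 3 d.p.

α = 0.232, β = 1.216

Let s = α+β. The Beta variance is μ(1−μ)/(s+1).
So s+1 = μ(1−μ)/σ² = (0.16×0.84)/0.05491 = 0.1344/0.05491 = 2.4476, giving s = 1.4476.
Then α = μs = 0.16×1.4476 = 0.232 and β = (1−μ)s = 0.84×1.4476 = 1.216.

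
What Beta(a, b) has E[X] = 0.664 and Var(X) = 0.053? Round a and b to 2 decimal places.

Let s = a+b. The Beta variance is μ(1−μ)/(s+1).
So s+1 = μ(1−μ)/σ² = (0.664×0.336)/0.053 = 0.223104/0.053 = 4.2095, giving s = 3.2095.
Then a = μs = 0.664×3.2095 = 2.13 and b = (1−μ)s = 0.336×3.2095 = 1.08.

a = 2.13, b = 1.08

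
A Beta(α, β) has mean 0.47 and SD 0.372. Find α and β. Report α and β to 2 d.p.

α = 0.38, β = 0.42

Variance = 0.372² = 0.138384. The moment-matching identity α+β = μ(1−μ)/Var − 1 gives
α+β = 0.2491/0.138384 − 1 = 0.8001, so α = μ·0.8001 = 0.38 and β = (1−μ)·0.8001 = 0.42.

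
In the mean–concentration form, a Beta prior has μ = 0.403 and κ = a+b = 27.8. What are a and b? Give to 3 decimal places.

Split κ in proportion μ : (1−μ): a = 0.403·27.8 = 11.203, b = 27.8 − 11.203 = 16.597.

a = 11.203, b = 16.597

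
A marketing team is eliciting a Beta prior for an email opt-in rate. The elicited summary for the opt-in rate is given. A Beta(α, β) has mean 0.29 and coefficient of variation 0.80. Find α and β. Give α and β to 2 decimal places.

Var = (CV·μ)² = (0.80×0.29)² = 0.053824.
α+β = μ(1−μ)/Var − 1 = 0.2059/0.053824 − 1 = 2.8254.
Thus α = 0.29·2.8254 = 0.82 and β = 0.71·2.8254 = 2.01.

α = 0.82, β = 2.01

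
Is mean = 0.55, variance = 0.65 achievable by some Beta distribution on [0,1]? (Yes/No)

No

The Beta variance bound is σ² < μ(1−μ).
Here μ(1−μ) = 0.55×0.45 = 0.2475, and 0.65 ≥ 0.2475.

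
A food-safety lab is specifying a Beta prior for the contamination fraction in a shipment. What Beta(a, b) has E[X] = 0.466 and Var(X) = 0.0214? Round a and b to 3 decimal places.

Write ν = a+b; then a = μν and Var = μ(1−μ)/(ν+1).
ν = μ(1−μ)/Var − 1 = 0.248844/0.0214 − 1 = 10.6282.
a = 0.466·10.6282 = 4.953, b = 0.534·10.6282 = 5.675.

a = 4.953, b = 5.675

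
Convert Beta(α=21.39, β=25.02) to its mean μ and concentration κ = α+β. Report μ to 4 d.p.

μ = 0.4609, κ = 46.41

κ = α+β = 21.39+25.02 = 46.41; μ = α/κ = 21.39/46.41 = 0.4609.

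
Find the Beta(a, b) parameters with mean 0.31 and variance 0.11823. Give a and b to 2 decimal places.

a = 0.25, b = 0.56

Let s = a+b. The Beta variance is μ(1−μ)/(s+1).
So s+1 = μ(1−μ)/σ² = (0.31×0.69)/0.11823 = 0.2139/0.11823 = 1.8092, giving s = 0.8092.
Then a = μs = 0.31×0.8092 = 0.25 and b = (1−μ)s = 0.69×0.8092 = 0.56.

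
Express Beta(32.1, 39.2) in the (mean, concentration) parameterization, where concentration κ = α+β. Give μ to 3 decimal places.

κ = α+β = 32.1+39.2 = 71.3; μ = α/κ = 32.1/71.3 = 0.450.

μ = 0.450, κ = 71.3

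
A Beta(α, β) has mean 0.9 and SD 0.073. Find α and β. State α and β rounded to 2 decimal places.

α = 14.30, β = 1.59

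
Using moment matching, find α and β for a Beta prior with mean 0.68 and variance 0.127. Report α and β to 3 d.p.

Let s = α+β. The Beta variance is μ(1−μ)/(s+1).
So s+1 = μ(1−μ)/σ² = (0.68×0.32)/0.127 = 0.2176/0.127 = 1.7134, giving s = 0.7134.
Then α = μs = 0.68×0.7134 = 0.485 and β = (1−μ)s = 0.32×0.7134 = 0.228.

α = 0.485, β = 0.228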